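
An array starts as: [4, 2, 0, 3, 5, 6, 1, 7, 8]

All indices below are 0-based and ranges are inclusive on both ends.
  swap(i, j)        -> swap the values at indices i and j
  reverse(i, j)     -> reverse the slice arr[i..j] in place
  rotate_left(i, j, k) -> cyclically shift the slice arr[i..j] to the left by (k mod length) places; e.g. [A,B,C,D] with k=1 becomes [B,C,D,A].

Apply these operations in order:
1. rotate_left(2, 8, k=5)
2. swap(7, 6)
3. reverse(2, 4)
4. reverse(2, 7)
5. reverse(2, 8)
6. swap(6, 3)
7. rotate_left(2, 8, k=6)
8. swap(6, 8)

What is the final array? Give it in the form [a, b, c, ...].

Answer: [4, 2, 5, 1, 3, 8, 6, 0, 7]

Derivation:
After 1 (rotate_left(2, 8, k=5)): [4, 2, 7, 8, 0, 3, 5, 6, 1]
After 2 (swap(7, 6)): [4, 2, 7, 8, 0, 3, 6, 5, 1]
After 3 (reverse(2, 4)): [4, 2, 0, 8, 7, 3, 6, 5, 1]
After 4 (reverse(2, 7)): [4, 2, 5, 6, 3, 7, 8, 0, 1]
After 5 (reverse(2, 8)): [4, 2, 1, 0, 8, 7, 3, 6, 5]
After 6 (swap(6, 3)): [4, 2, 1, 3, 8, 7, 0, 6, 5]
After 7 (rotate_left(2, 8, k=6)): [4, 2, 5, 1, 3, 8, 7, 0, 6]
After 8 (swap(6, 8)): [4, 2, 5, 1, 3, 8, 6, 0, 7]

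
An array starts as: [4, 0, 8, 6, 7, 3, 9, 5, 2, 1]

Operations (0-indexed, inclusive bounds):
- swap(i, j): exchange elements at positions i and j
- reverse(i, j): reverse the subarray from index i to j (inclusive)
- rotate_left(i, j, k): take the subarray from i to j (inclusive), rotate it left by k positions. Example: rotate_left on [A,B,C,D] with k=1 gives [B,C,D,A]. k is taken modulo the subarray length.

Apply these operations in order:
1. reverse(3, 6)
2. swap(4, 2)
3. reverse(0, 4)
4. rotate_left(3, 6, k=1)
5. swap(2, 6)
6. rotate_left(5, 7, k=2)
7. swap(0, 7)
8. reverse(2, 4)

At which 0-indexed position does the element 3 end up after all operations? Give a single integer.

Answer: 0

Derivation:
After 1 (reverse(3, 6)): [4, 0, 8, 9, 3, 7, 6, 5, 2, 1]
After 2 (swap(4, 2)): [4, 0, 3, 9, 8, 7, 6, 5, 2, 1]
After 3 (reverse(0, 4)): [8, 9, 3, 0, 4, 7, 6, 5, 2, 1]
After 4 (rotate_left(3, 6, k=1)): [8, 9, 3, 4, 7, 6, 0, 5, 2, 1]
After 5 (swap(2, 6)): [8, 9, 0, 4, 7, 6, 3, 5, 2, 1]
After 6 (rotate_left(5, 7, k=2)): [8, 9, 0, 4, 7, 5, 6, 3, 2, 1]
After 7 (swap(0, 7)): [3, 9, 0, 4, 7, 5, 6, 8, 2, 1]
After 8 (reverse(2, 4)): [3, 9, 7, 4, 0, 5, 6, 8, 2, 1]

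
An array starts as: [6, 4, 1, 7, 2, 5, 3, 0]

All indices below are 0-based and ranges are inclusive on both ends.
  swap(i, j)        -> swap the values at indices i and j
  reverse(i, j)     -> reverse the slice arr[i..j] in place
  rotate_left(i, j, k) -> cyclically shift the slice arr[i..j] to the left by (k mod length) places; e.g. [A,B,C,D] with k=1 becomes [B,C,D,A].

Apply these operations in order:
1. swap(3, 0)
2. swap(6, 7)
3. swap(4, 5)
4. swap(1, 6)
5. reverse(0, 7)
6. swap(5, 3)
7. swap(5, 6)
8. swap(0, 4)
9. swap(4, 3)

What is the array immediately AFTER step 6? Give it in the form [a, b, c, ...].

Answer: [3, 4, 2, 1, 6, 5, 0, 7]

Derivation:
After 1 (swap(3, 0)): [7, 4, 1, 6, 2, 5, 3, 0]
After 2 (swap(6, 7)): [7, 4, 1, 6, 2, 5, 0, 3]
After 3 (swap(4, 5)): [7, 4, 1, 6, 5, 2, 0, 3]
After 4 (swap(1, 6)): [7, 0, 1, 6, 5, 2, 4, 3]
After 5 (reverse(0, 7)): [3, 4, 2, 5, 6, 1, 0, 7]
After 6 (swap(5, 3)): [3, 4, 2, 1, 6, 5, 0, 7]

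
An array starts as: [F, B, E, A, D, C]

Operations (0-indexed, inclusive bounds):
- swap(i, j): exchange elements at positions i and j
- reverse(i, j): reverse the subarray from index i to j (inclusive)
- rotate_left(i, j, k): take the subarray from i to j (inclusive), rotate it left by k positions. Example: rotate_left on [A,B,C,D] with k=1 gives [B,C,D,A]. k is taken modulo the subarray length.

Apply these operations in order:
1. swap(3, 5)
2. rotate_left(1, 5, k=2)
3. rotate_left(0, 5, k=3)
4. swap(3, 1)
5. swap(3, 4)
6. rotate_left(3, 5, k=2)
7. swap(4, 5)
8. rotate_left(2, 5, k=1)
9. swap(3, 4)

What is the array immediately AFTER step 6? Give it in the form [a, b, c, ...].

Answer: [A, F, E, D, C, B]

Derivation:
After 1 (swap(3, 5)): [F, B, E, C, D, A]
After 2 (rotate_left(1, 5, k=2)): [F, C, D, A, B, E]
After 3 (rotate_left(0, 5, k=3)): [A, B, E, F, C, D]
After 4 (swap(3, 1)): [A, F, E, B, C, D]
After 5 (swap(3, 4)): [A, F, E, C, B, D]
After 6 (rotate_left(3, 5, k=2)): [A, F, E, D, C, B]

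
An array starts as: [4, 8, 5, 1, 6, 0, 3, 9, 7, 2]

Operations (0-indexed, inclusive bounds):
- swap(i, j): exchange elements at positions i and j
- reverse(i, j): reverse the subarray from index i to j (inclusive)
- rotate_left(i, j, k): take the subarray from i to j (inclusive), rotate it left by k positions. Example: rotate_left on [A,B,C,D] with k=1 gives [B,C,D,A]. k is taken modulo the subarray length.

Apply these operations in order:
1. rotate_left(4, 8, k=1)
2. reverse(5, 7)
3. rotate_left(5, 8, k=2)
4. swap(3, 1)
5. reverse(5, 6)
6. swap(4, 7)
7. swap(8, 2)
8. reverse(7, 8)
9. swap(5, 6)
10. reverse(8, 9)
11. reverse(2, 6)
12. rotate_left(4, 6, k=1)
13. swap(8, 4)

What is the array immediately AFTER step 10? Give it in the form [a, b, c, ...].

After 1 (rotate_left(4, 8, k=1)): [4, 8, 5, 1, 0, 3, 9, 7, 6, 2]
After 2 (reverse(5, 7)): [4, 8, 5, 1, 0, 7, 9, 3, 6, 2]
After 3 (rotate_left(5, 8, k=2)): [4, 8, 5, 1, 0, 3, 6, 7, 9, 2]
After 4 (swap(3, 1)): [4, 1, 5, 8, 0, 3, 6, 7, 9, 2]
After 5 (reverse(5, 6)): [4, 1, 5, 8, 0, 6, 3, 7, 9, 2]
After 6 (swap(4, 7)): [4, 1, 5, 8, 7, 6, 3, 0, 9, 2]
After 7 (swap(8, 2)): [4, 1, 9, 8, 7, 6, 3, 0, 5, 2]
After 8 (reverse(7, 8)): [4, 1, 9, 8, 7, 6, 3, 5, 0, 2]
After 9 (swap(5, 6)): [4, 1, 9, 8, 7, 3, 6, 5, 0, 2]
After 10 (reverse(8, 9)): [4, 1, 9, 8, 7, 3, 6, 5, 2, 0]

Answer: [4, 1, 9, 8, 7, 3, 6, 5, 2, 0]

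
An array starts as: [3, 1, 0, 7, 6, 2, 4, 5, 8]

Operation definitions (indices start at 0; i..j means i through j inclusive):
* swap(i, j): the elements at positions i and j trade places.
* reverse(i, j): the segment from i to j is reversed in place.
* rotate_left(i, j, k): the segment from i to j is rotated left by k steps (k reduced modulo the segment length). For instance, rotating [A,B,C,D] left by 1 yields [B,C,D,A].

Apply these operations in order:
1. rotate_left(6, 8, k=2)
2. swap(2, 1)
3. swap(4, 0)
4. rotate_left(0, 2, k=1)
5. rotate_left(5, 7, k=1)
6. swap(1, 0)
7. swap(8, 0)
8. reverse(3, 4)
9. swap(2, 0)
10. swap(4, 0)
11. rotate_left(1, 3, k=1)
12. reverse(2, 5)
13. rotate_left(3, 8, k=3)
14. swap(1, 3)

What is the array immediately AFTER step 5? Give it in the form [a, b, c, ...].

After 1 (rotate_left(6, 8, k=2)): [3, 1, 0, 7, 6, 2, 8, 4, 5]
After 2 (swap(2, 1)): [3, 0, 1, 7, 6, 2, 8, 4, 5]
After 3 (swap(4, 0)): [6, 0, 1, 7, 3, 2, 8, 4, 5]
After 4 (rotate_left(0, 2, k=1)): [0, 1, 6, 7, 3, 2, 8, 4, 5]
After 5 (rotate_left(5, 7, k=1)): [0, 1, 6, 7, 3, 8, 4, 2, 5]

Answer: [0, 1, 6, 7, 3, 8, 4, 2, 5]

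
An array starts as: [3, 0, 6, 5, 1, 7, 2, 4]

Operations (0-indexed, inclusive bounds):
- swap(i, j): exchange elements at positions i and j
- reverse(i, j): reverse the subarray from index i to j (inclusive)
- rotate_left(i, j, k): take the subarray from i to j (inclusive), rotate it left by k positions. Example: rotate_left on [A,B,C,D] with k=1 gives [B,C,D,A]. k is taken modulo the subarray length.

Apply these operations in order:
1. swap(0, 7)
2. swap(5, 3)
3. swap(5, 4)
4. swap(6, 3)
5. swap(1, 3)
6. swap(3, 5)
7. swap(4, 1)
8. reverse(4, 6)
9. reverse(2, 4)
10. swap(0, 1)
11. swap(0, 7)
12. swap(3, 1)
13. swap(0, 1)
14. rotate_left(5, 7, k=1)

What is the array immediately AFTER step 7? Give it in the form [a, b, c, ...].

After 1 (swap(0, 7)): [4, 0, 6, 5, 1, 7, 2, 3]
After 2 (swap(5, 3)): [4, 0, 6, 7, 1, 5, 2, 3]
After 3 (swap(5, 4)): [4, 0, 6, 7, 5, 1, 2, 3]
After 4 (swap(6, 3)): [4, 0, 6, 2, 5, 1, 7, 3]
After 5 (swap(1, 3)): [4, 2, 6, 0, 5, 1, 7, 3]
After 6 (swap(3, 5)): [4, 2, 6, 1, 5, 0, 7, 3]
After 7 (swap(4, 1)): [4, 5, 6, 1, 2, 0, 7, 3]

Answer: [4, 5, 6, 1, 2, 0, 7, 3]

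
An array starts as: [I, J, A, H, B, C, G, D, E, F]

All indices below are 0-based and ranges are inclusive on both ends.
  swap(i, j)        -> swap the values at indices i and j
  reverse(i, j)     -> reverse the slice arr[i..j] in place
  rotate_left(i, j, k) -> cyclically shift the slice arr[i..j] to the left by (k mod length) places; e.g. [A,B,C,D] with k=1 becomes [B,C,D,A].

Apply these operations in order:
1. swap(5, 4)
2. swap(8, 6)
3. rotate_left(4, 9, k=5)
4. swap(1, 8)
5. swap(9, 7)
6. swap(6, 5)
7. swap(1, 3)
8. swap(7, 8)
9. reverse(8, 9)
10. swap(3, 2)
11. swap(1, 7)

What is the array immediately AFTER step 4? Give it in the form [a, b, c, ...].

After 1 (swap(5, 4)): [I, J, A, H, C, B, G, D, E, F]
After 2 (swap(8, 6)): [I, J, A, H, C, B, E, D, G, F]
After 3 (rotate_left(4, 9, k=5)): [I, J, A, H, F, C, B, E, D, G]
After 4 (swap(1, 8)): [I, D, A, H, F, C, B, E, J, G]

Answer: [I, D, A, H, F, C, B, E, J, G]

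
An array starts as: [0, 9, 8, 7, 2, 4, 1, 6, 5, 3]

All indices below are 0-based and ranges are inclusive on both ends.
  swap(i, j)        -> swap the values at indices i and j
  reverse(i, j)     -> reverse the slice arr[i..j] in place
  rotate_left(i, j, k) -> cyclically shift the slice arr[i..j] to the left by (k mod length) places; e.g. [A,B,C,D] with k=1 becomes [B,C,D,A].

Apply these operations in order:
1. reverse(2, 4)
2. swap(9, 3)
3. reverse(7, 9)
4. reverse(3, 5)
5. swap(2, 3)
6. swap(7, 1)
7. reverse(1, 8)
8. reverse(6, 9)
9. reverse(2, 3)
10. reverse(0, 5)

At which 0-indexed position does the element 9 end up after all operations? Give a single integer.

Answer: 2

Derivation:
After 1 (reverse(2, 4)): [0, 9, 2, 7, 8, 4, 1, 6, 5, 3]
After 2 (swap(9, 3)): [0, 9, 2, 3, 8, 4, 1, 6, 5, 7]
After 3 (reverse(7, 9)): [0, 9, 2, 3, 8, 4, 1, 7, 5, 6]
After 4 (reverse(3, 5)): [0, 9, 2, 4, 8, 3, 1, 7, 5, 6]
After 5 (swap(2, 3)): [0, 9, 4, 2, 8, 3, 1, 7, 5, 6]
After 6 (swap(7, 1)): [0, 7, 4, 2, 8, 3, 1, 9, 5, 6]
After 7 (reverse(1, 8)): [0, 5, 9, 1, 3, 8, 2, 4, 7, 6]
After 8 (reverse(6, 9)): [0, 5, 9, 1, 3, 8, 6, 7, 4, 2]
After 9 (reverse(2, 3)): [0, 5, 1, 9, 3, 8, 6, 7, 4, 2]
After 10 (reverse(0, 5)): [8, 3, 9, 1, 5, 0, 6, 7, 4, 2]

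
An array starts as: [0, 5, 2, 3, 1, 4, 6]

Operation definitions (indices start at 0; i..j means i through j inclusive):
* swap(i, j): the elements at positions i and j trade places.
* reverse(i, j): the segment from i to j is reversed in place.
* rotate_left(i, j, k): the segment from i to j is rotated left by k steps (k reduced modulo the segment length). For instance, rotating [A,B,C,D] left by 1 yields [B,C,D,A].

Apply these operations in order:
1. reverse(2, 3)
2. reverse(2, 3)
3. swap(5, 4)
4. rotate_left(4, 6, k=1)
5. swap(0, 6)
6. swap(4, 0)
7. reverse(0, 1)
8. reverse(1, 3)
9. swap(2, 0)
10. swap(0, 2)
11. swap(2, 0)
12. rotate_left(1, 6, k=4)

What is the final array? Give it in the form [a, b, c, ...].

After 1 (reverse(2, 3)): [0, 5, 3, 2, 1, 4, 6]
After 2 (reverse(2, 3)): [0, 5, 2, 3, 1, 4, 6]
After 3 (swap(5, 4)): [0, 5, 2, 3, 4, 1, 6]
After 4 (rotate_left(4, 6, k=1)): [0, 5, 2, 3, 1, 6, 4]
After 5 (swap(0, 6)): [4, 5, 2, 3, 1, 6, 0]
After 6 (swap(4, 0)): [1, 5, 2, 3, 4, 6, 0]
After 7 (reverse(0, 1)): [5, 1, 2, 3, 4, 6, 0]
After 8 (reverse(1, 3)): [5, 3, 2, 1, 4, 6, 0]
After 9 (swap(2, 0)): [2, 3, 5, 1, 4, 6, 0]
After 10 (swap(0, 2)): [5, 3, 2, 1, 4, 6, 0]
After 11 (swap(2, 0)): [2, 3, 5, 1, 4, 6, 0]
After 12 (rotate_left(1, 6, k=4)): [2, 6, 0, 3, 5, 1, 4]

Answer: [2, 6, 0, 3, 5, 1, 4]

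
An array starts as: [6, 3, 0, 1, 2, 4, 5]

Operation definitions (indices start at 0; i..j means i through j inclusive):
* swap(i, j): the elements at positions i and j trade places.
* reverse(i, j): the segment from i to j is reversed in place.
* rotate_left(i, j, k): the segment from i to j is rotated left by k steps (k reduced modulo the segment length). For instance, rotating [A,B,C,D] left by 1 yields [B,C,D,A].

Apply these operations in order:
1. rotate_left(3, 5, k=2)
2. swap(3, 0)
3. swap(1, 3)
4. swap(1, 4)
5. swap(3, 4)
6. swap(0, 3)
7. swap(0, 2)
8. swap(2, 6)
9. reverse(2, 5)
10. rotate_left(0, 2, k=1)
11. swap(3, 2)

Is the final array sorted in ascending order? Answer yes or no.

After 1 (rotate_left(3, 5, k=2)): [6, 3, 0, 4, 1, 2, 5]
After 2 (swap(3, 0)): [4, 3, 0, 6, 1, 2, 5]
After 3 (swap(1, 3)): [4, 6, 0, 3, 1, 2, 5]
After 4 (swap(1, 4)): [4, 1, 0, 3, 6, 2, 5]
After 5 (swap(3, 4)): [4, 1, 0, 6, 3, 2, 5]
After 6 (swap(0, 3)): [6, 1, 0, 4, 3, 2, 5]
After 7 (swap(0, 2)): [0, 1, 6, 4, 3, 2, 5]
After 8 (swap(2, 6)): [0, 1, 5, 4, 3, 2, 6]
After 9 (reverse(2, 5)): [0, 1, 2, 3, 4, 5, 6]
After 10 (rotate_left(0, 2, k=1)): [1, 2, 0, 3, 4, 5, 6]
After 11 (swap(3, 2)): [1, 2, 3, 0, 4, 5, 6]

Answer: no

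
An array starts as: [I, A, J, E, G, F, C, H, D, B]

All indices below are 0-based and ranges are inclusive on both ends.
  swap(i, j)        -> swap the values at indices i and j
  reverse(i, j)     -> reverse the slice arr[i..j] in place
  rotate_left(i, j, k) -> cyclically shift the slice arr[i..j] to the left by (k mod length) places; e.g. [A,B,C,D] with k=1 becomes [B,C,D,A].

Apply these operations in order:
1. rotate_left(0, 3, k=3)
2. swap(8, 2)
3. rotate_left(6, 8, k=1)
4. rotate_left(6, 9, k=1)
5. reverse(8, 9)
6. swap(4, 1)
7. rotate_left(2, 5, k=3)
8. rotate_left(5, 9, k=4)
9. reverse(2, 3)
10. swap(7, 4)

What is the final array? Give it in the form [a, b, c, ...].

After 1 (rotate_left(0, 3, k=3)): [E, I, A, J, G, F, C, H, D, B]
After 2 (swap(8, 2)): [E, I, D, J, G, F, C, H, A, B]
After 3 (rotate_left(6, 8, k=1)): [E, I, D, J, G, F, H, A, C, B]
After 4 (rotate_left(6, 9, k=1)): [E, I, D, J, G, F, A, C, B, H]
After 5 (reverse(8, 9)): [E, I, D, J, G, F, A, C, H, B]
After 6 (swap(4, 1)): [E, G, D, J, I, F, A, C, H, B]
After 7 (rotate_left(2, 5, k=3)): [E, G, F, D, J, I, A, C, H, B]
After 8 (rotate_left(5, 9, k=4)): [E, G, F, D, J, B, I, A, C, H]
After 9 (reverse(2, 3)): [E, G, D, F, J, B, I, A, C, H]
After 10 (swap(7, 4)): [E, G, D, F, A, B, I, J, C, H]

Answer: [E, G, D, F, A, B, I, J, C, H]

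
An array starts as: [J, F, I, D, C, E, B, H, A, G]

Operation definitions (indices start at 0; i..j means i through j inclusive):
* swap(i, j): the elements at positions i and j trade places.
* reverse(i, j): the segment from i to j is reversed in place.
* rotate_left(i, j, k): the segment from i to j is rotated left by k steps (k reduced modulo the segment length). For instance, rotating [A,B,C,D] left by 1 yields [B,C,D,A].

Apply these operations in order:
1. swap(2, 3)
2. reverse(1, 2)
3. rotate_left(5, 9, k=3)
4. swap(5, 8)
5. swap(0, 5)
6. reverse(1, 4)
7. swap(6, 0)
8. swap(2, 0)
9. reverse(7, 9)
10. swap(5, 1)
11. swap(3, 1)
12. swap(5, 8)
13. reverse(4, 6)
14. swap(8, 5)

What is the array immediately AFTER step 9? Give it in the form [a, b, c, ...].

Answer: [I, C, G, F, D, J, B, H, A, E]

Derivation:
After 1 (swap(2, 3)): [J, F, D, I, C, E, B, H, A, G]
After 2 (reverse(1, 2)): [J, D, F, I, C, E, B, H, A, G]
After 3 (rotate_left(5, 9, k=3)): [J, D, F, I, C, A, G, E, B, H]
After 4 (swap(5, 8)): [J, D, F, I, C, B, G, E, A, H]
After 5 (swap(0, 5)): [B, D, F, I, C, J, G, E, A, H]
After 6 (reverse(1, 4)): [B, C, I, F, D, J, G, E, A, H]
After 7 (swap(6, 0)): [G, C, I, F, D, J, B, E, A, H]
After 8 (swap(2, 0)): [I, C, G, F, D, J, B, E, A, H]
After 9 (reverse(7, 9)): [I, C, G, F, D, J, B, H, A, E]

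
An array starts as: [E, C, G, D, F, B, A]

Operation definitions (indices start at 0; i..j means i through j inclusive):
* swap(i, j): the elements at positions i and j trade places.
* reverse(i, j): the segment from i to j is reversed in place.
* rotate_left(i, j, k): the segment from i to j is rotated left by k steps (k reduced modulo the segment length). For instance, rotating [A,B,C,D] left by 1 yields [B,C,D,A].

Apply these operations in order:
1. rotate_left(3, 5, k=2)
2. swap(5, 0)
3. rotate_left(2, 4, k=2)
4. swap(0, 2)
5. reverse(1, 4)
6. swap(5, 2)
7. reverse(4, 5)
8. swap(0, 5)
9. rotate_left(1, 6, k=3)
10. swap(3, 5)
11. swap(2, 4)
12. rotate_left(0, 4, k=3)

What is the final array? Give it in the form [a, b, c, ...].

Answer: [E, D, C, G, B, A, F]

Derivation:
After 1 (rotate_left(3, 5, k=2)): [E, C, G, B, D, F, A]
After 2 (swap(5, 0)): [F, C, G, B, D, E, A]
After 3 (rotate_left(2, 4, k=2)): [F, C, D, G, B, E, A]
After 4 (swap(0, 2)): [D, C, F, G, B, E, A]
After 5 (reverse(1, 4)): [D, B, G, F, C, E, A]
After 6 (swap(5, 2)): [D, B, E, F, C, G, A]
After 7 (reverse(4, 5)): [D, B, E, F, G, C, A]
After 8 (swap(0, 5)): [C, B, E, F, G, D, A]
After 9 (rotate_left(1, 6, k=3)): [C, G, D, A, B, E, F]
After 10 (swap(3, 5)): [C, G, D, E, B, A, F]
After 11 (swap(2, 4)): [C, G, B, E, D, A, F]
After 12 (rotate_left(0, 4, k=3)): [E, D, C, G, B, A, F]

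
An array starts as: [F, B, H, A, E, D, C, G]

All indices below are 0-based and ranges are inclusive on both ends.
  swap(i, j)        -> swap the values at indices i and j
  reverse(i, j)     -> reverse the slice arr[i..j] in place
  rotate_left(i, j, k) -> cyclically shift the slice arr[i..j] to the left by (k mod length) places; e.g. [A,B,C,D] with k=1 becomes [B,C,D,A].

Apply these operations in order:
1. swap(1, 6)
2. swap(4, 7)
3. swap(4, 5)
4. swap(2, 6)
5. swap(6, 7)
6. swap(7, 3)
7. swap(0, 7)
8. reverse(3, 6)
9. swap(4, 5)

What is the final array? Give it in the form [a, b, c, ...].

Answer: [A, C, B, E, D, G, H, F]

Derivation:
After 1 (swap(1, 6)): [F, C, H, A, E, D, B, G]
After 2 (swap(4, 7)): [F, C, H, A, G, D, B, E]
After 3 (swap(4, 5)): [F, C, H, A, D, G, B, E]
After 4 (swap(2, 6)): [F, C, B, A, D, G, H, E]
After 5 (swap(6, 7)): [F, C, B, A, D, G, E, H]
After 6 (swap(7, 3)): [F, C, B, H, D, G, E, A]
After 7 (swap(0, 7)): [A, C, B, H, D, G, E, F]
After 8 (reverse(3, 6)): [A, C, B, E, G, D, H, F]
After 9 (swap(4, 5)): [A, C, B, E, D, G, H, F]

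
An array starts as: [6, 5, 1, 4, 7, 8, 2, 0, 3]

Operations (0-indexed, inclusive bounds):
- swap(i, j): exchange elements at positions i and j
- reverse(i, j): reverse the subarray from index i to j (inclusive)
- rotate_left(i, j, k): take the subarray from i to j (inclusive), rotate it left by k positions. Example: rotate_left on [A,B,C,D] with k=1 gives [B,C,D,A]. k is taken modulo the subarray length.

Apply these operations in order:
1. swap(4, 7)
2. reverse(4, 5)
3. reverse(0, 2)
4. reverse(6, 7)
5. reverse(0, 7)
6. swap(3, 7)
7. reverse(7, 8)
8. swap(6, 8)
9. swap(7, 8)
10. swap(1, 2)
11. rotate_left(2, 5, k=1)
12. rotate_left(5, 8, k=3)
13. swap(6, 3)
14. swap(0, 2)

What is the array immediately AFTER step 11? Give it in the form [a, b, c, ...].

After 1 (swap(4, 7)): [6, 5, 1, 4, 0, 8, 2, 7, 3]
After 2 (reverse(4, 5)): [6, 5, 1, 4, 8, 0, 2, 7, 3]
After 3 (reverse(0, 2)): [1, 5, 6, 4, 8, 0, 2, 7, 3]
After 4 (reverse(6, 7)): [1, 5, 6, 4, 8, 0, 7, 2, 3]
After 5 (reverse(0, 7)): [2, 7, 0, 8, 4, 6, 5, 1, 3]
After 6 (swap(3, 7)): [2, 7, 0, 1, 4, 6, 5, 8, 3]
After 7 (reverse(7, 8)): [2, 7, 0, 1, 4, 6, 5, 3, 8]
After 8 (swap(6, 8)): [2, 7, 0, 1, 4, 6, 8, 3, 5]
After 9 (swap(7, 8)): [2, 7, 0, 1, 4, 6, 8, 5, 3]
After 10 (swap(1, 2)): [2, 0, 7, 1, 4, 6, 8, 5, 3]
After 11 (rotate_left(2, 5, k=1)): [2, 0, 1, 4, 6, 7, 8, 5, 3]

Answer: [2, 0, 1, 4, 6, 7, 8, 5, 3]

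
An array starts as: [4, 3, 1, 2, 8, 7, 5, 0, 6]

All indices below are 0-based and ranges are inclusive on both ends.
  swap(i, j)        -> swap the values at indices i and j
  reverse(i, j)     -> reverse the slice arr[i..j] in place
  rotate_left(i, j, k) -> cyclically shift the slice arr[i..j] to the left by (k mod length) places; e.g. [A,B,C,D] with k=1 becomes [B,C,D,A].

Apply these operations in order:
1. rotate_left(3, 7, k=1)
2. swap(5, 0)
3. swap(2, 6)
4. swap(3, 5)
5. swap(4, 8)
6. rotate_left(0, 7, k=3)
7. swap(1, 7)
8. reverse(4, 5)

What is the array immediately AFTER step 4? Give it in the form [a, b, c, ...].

Answer: [5, 3, 0, 4, 7, 8, 1, 2, 6]

Derivation:
After 1 (rotate_left(3, 7, k=1)): [4, 3, 1, 8, 7, 5, 0, 2, 6]
After 2 (swap(5, 0)): [5, 3, 1, 8, 7, 4, 0, 2, 6]
After 3 (swap(2, 6)): [5, 3, 0, 8, 7, 4, 1, 2, 6]
After 4 (swap(3, 5)): [5, 3, 0, 4, 7, 8, 1, 2, 6]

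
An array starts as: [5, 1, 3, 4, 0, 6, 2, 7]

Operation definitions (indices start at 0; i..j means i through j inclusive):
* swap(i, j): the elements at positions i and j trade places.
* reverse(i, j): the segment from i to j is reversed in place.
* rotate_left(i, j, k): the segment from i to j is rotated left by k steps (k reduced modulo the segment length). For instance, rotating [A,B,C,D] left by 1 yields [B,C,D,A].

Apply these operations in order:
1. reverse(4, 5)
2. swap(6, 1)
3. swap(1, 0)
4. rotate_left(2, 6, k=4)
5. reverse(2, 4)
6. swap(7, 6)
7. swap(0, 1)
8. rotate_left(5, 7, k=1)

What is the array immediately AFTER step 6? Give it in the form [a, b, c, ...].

After 1 (reverse(4, 5)): [5, 1, 3, 4, 6, 0, 2, 7]
After 2 (swap(6, 1)): [5, 2, 3, 4, 6, 0, 1, 7]
After 3 (swap(1, 0)): [2, 5, 3, 4, 6, 0, 1, 7]
After 4 (rotate_left(2, 6, k=4)): [2, 5, 1, 3, 4, 6, 0, 7]
After 5 (reverse(2, 4)): [2, 5, 4, 3, 1, 6, 0, 7]
After 6 (swap(7, 6)): [2, 5, 4, 3, 1, 6, 7, 0]

Answer: [2, 5, 4, 3, 1, 6, 7, 0]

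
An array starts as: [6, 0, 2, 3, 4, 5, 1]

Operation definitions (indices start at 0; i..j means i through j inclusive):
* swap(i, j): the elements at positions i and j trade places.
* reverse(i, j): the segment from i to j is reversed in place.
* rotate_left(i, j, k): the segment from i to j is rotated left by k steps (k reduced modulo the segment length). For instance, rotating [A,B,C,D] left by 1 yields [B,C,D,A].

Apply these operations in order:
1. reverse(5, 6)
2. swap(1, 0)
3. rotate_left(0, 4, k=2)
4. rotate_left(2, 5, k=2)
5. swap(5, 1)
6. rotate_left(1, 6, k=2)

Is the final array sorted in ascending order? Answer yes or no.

After 1 (reverse(5, 6)): [6, 0, 2, 3, 4, 1, 5]
After 2 (swap(1, 0)): [0, 6, 2, 3, 4, 1, 5]
After 3 (rotate_left(0, 4, k=2)): [2, 3, 4, 0, 6, 1, 5]
After 4 (rotate_left(2, 5, k=2)): [2, 3, 6, 1, 4, 0, 5]
After 5 (swap(5, 1)): [2, 0, 6, 1, 4, 3, 5]
After 6 (rotate_left(1, 6, k=2)): [2, 1, 4, 3, 5, 0, 6]

Answer: no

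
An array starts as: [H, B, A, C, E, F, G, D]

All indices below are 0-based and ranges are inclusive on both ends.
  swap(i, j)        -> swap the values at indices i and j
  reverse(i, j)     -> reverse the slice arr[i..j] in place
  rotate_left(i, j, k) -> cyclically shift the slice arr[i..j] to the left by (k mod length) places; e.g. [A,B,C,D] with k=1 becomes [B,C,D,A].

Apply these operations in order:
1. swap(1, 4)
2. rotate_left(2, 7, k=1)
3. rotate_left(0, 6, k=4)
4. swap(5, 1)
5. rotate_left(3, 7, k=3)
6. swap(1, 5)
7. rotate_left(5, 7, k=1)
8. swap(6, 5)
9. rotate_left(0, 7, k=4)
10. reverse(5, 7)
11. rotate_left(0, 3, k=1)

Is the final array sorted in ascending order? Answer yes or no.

After 1 (swap(1, 4)): [H, E, A, C, B, F, G, D]
After 2 (rotate_left(2, 7, k=1)): [H, E, C, B, F, G, D, A]
After 3 (rotate_left(0, 6, k=4)): [F, G, D, H, E, C, B, A]
After 4 (swap(5, 1)): [F, C, D, H, E, G, B, A]
After 5 (rotate_left(3, 7, k=3)): [F, C, D, B, A, H, E, G]
After 6 (swap(1, 5)): [F, H, D, B, A, C, E, G]
After 7 (rotate_left(5, 7, k=1)): [F, H, D, B, A, E, G, C]
After 8 (swap(6, 5)): [F, H, D, B, A, G, E, C]
After 9 (rotate_left(0, 7, k=4)): [A, G, E, C, F, H, D, B]
After 10 (reverse(5, 7)): [A, G, E, C, F, B, D, H]
After 11 (rotate_left(0, 3, k=1)): [G, E, C, A, F, B, D, H]

Answer: no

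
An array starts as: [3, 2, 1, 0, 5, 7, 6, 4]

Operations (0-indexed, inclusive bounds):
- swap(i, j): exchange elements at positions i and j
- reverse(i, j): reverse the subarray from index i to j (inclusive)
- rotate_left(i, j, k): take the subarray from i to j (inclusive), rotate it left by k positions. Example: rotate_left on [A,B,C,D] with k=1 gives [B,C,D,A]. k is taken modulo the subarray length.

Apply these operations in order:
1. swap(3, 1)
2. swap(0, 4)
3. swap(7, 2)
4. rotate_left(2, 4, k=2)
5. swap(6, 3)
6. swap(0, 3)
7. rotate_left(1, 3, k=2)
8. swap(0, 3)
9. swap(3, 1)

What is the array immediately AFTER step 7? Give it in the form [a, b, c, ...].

Answer: [6, 5, 0, 3, 2, 7, 4, 1]

Derivation:
After 1 (swap(3, 1)): [3, 0, 1, 2, 5, 7, 6, 4]
After 2 (swap(0, 4)): [5, 0, 1, 2, 3, 7, 6, 4]
After 3 (swap(7, 2)): [5, 0, 4, 2, 3, 7, 6, 1]
After 4 (rotate_left(2, 4, k=2)): [5, 0, 3, 4, 2, 7, 6, 1]
After 5 (swap(6, 3)): [5, 0, 3, 6, 2, 7, 4, 1]
After 6 (swap(0, 3)): [6, 0, 3, 5, 2, 7, 4, 1]
After 7 (rotate_left(1, 3, k=2)): [6, 5, 0, 3, 2, 7, 4, 1]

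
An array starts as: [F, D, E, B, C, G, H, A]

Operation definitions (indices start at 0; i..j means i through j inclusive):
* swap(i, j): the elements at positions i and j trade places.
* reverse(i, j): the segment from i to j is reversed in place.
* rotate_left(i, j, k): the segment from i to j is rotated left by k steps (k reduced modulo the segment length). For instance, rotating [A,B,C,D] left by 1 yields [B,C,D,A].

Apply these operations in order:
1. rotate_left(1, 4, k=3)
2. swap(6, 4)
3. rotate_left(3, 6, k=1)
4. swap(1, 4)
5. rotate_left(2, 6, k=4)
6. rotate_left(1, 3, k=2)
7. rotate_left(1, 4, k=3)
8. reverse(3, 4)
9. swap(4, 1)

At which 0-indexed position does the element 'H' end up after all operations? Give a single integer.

Answer: 4

Derivation:
After 1 (rotate_left(1, 4, k=3)): [F, C, D, E, B, G, H, A]
After 2 (swap(6, 4)): [F, C, D, E, H, G, B, A]
After 3 (rotate_left(3, 6, k=1)): [F, C, D, H, G, B, E, A]
After 4 (swap(1, 4)): [F, G, D, H, C, B, E, A]
After 5 (rotate_left(2, 6, k=4)): [F, G, E, D, H, C, B, A]
After 6 (rotate_left(1, 3, k=2)): [F, D, G, E, H, C, B, A]
After 7 (rotate_left(1, 4, k=3)): [F, H, D, G, E, C, B, A]
After 8 (reverse(3, 4)): [F, H, D, E, G, C, B, A]
After 9 (swap(4, 1)): [F, G, D, E, H, C, B, A]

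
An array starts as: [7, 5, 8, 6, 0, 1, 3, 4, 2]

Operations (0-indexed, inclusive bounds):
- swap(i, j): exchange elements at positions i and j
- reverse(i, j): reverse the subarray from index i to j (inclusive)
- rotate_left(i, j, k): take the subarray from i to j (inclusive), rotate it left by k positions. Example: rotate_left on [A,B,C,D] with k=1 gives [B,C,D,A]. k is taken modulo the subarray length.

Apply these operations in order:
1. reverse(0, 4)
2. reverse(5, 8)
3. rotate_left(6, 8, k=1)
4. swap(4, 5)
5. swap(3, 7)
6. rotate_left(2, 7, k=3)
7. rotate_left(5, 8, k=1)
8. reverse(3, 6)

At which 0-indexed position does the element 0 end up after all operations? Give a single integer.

Answer: 0

Derivation:
After 1 (reverse(0, 4)): [0, 6, 8, 5, 7, 1, 3, 4, 2]
After 2 (reverse(5, 8)): [0, 6, 8, 5, 7, 2, 4, 3, 1]
After 3 (rotate_left(6, 8, k=1)): [0, 6, 8, 5, 7, 2, 3, 1, 4]
After 4 (swap(4, 5)): [0, 6, 8, 5, 2, 7, 3, 1, 4]
After 5 (swap(3, 7)): [0, 6, 8, 1, 2, 7, 3, 5, 4]
After 6 (rotate_left(2, 7, k=3)): [0, 6, 7, 3, 5, 8, 1, 2, 4]
After 7 (rotate_left(5, 8, k=1)): [0, 6, 7, 3, 5, 1, 2, 4, 8]
After 8 (reverse(3, 6)): [0, 6, 7, 2, 1, 5, 3, 4, 8]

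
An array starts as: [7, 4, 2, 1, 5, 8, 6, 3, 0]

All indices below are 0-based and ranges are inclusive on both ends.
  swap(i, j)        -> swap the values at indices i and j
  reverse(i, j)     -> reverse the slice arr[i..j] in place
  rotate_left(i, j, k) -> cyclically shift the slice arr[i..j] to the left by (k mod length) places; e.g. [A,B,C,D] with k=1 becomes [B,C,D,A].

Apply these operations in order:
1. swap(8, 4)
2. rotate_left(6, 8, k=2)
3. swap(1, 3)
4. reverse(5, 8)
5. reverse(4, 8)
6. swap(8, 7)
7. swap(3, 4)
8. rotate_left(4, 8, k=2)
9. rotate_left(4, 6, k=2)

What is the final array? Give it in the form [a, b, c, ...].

After 1 (swap(8, 4)): [7, 4, 2, 1, 0, 8, 6, 3, 5]
After 2 (rotate_left(6, 8, k=2)): [7, 4, 2, 1, 0, 8, 5, 6, 3]
After 3 (swap(1, 3)): [7, 1, 2, 4, 0, 8, 5, 6, 3]
After 4 (reverse(5, 8)): [7, 1, 2, 4, 0, 3, 6, 5, 8]
After 5 (reverse(4, 8)): [7, 1, 2, 4, 8, 5, 6, 3, 0]
After 6 (swap(8, 7)): [7, 1, 2, 4, 8, 5, 6, 0, 3]
After 7 (swap(3, 4)): [7, 1, 2, 8, 4, 5, 6, 0, 3]
After 8 (rotate_left(4, 8, k=2)): [7, 1, 2, 8, 6, 0, 3, 4, 5]
After 9 (rotate_left(4, 6, k=2)): [7, 1, 2, 8, 3, 6, 0, 4, 5]

Answer: [7, 1, 2, 8, 3, 6, 0, 4, 5]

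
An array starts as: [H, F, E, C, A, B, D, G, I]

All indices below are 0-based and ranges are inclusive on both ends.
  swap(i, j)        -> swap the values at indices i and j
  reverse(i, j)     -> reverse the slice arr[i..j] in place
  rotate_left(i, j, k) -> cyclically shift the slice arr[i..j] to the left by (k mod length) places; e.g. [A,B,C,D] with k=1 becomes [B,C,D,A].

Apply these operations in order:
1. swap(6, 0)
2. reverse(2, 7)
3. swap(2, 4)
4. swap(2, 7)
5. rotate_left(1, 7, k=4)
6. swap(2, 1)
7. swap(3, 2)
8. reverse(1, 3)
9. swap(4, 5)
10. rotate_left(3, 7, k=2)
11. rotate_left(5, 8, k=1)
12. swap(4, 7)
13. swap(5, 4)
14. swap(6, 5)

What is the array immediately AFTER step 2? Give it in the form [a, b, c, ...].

Answer: [D, F, G, H, B, A, C, E, I]

Derivation:
After 1 (swap(6, 0)): [D, F, E, C, A, B, H, G, I]
After 2 (reverse(2, 7)): [D, F, G, H, B, A, C, E, I]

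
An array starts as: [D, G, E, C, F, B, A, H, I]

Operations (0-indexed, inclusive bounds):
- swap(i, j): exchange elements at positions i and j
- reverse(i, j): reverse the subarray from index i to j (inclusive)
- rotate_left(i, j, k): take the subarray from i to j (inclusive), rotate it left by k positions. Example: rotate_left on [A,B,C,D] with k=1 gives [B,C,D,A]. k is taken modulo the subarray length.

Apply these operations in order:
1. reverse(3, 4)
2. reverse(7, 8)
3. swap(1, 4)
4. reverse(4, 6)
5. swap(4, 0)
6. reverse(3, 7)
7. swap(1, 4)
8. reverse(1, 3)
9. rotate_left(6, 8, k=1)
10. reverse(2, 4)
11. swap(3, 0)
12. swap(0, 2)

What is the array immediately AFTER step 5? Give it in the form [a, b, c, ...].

After 1 (reverse(3, 4)): [D, G, E, F, C, B, A, H, I]
After 2 (reverse(7, 8)): [D, G, E, F, C, B, A, I, H]
After 3 (swap(1, 4)): [D, C, E, F, G, B, A, I, H]
After 4 (reverse(4, 6)): [D, C, E, F, A, B, G, I, H]
After 5 (swap(4, 0)): [A, C, E, F, D, B, G, I, H]

Answer: [A, C, E, F, D, B, G, I, H]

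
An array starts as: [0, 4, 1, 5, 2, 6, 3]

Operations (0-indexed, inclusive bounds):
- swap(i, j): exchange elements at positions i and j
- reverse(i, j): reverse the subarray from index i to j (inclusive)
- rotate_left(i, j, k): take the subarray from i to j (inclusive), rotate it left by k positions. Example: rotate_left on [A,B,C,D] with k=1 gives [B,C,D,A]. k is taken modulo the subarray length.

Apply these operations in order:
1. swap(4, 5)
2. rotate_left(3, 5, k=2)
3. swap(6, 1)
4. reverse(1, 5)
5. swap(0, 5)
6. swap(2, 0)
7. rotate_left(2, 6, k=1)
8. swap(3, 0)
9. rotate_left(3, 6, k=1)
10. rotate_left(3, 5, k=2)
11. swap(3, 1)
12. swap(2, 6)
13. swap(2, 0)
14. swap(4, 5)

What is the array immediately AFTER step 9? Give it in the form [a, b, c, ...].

After 1 (swap(4, 5)): [0, 4, 1, 5, 6, 2, 3]
After 2 (rotate_left(3, 5, k=2)): [0, 4, 1, 2, 5, 6, 3]
After 3 (swap(6, 1)): [0, 3, 1, 2, 5, 6, 4]
After 4 (reverse(1, 5)): [0, 6, 5, 2, 1, 3, 4]
After 5 (swap(0, 5)): [3, 6, 5, 2, 1, 0, 4]
After 6 (swap(2, 0)): [5, 6, 3, 2, 1, 0, 4]
After 7 (rotate_left(2, 6, k=1)): [5, 6, 2, 1, 0, 4, 3]
After 8 (swap(3, 0)): [1, 6, 2, 5, 0, 4, 3]
After 9 (rotate_left(3, 6, k=1)): [1, 6, 2, 0, 4, 3, 5]

Answer: [1, 6, 2, 0, 4, 3, 5]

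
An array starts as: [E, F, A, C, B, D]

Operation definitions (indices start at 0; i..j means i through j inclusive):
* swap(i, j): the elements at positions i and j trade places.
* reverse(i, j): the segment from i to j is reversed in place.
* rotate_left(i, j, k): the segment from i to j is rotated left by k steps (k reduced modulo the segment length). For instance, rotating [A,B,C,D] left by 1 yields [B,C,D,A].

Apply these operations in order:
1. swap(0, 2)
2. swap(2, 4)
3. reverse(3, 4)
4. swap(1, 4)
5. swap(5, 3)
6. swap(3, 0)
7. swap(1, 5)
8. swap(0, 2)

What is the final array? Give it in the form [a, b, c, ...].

After 1 (swap(0, 2)): [A, F, E, C, B, D]
After 2 (swap(2, 4)): [A, F, B, C, E, D]
After 3 (reverse(3, 4)): [A, F, B, E, C, D]
After 4 (swap(1, 4)): [A, C, B, E, F, D]
After 5 (swap(5, 3)): [A, C, B, D, F, E]
After 6 (swap(3, 0)): [D, C, B, A, F, E]
After 7 (swap(1, 5)): [D, E, B, A, F, C]
After 8 (swap(0, 2)): [B, E, D, A, F, C]

Answer: [B, E, D, A, F, C]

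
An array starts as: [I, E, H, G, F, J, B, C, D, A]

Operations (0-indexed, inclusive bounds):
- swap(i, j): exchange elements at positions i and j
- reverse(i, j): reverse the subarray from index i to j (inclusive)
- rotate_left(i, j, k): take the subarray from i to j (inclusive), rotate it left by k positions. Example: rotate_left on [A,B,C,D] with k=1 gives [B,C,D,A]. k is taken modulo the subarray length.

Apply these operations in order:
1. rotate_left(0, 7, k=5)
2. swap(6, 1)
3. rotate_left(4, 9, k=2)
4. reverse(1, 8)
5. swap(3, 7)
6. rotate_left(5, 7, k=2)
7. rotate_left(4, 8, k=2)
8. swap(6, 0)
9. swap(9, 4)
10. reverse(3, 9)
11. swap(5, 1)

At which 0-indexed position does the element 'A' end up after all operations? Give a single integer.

After 1 (rotate_left(0, 7, k=5)): [J, B, C, I, E, H, G, F, D, A]
After 2 (swap(6, 1)): [J, G, C, I, E, H, B, F, D, A]
After 3 (rotate_left(4, 9, k=2)): [J, G, C, I, B, F, D, A, E, H]
After 4 (reverse(1, 8)): [J, E, A, D, F, B, I, C, G, H]
After 5 (swap(3, 7)): [J, E, A, C, F, B, I, D, G, H]
After 6 (rotate_left(5, 7, k=2)): [J, E, A, C, F, D, B, I, G, H]
After 7 (rotate_left(4, 8, k=2)): [J, E, A, C, B, I, G, F, D, H]
After 8 (swap(6, 0)): [G, E, A, C, B, I, J, F, D, H]
After 9 (swap(9, 4)): [G, E, A, C, H, I, J, F, D, B]
After 10 (reverse(3, 9)): [G, E, A, B, D, F, J, I, H, C]
After 11 (swap(5, 1)): [G, F, A, B, D, E, J, I, H, C]

Answer: 2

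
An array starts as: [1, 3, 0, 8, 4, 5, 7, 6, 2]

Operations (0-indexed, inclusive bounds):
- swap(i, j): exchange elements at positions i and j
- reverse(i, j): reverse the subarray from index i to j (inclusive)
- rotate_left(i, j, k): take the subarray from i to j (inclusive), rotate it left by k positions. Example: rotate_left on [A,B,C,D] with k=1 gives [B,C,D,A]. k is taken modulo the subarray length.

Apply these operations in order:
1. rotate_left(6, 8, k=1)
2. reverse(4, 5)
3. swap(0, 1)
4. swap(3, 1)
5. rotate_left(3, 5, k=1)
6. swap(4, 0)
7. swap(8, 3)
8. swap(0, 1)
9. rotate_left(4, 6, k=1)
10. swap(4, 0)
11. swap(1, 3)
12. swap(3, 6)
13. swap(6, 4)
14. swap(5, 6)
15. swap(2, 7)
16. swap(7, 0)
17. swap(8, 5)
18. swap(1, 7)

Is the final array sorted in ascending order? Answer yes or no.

Answer: yes

Derivation:
After 1 (rotate_left(6, 8, k=1)): [1, 3, 0, 8, 4, 5, 6, 2, 7]
After 2 (reverse(4, 5)): [1, 3, 0, 8, 5, 4, 6, 2, 7]
After 3 (swap(0, 1)): [3, 1, 0, 8, 5, 4, 6, 2, 7]
After 4 (swap(3, 1)): [3, 8, 0, 1, 5, 4, 6, 2, 7]
After 5 (rotate_left(3, 5, k=1)): [3, 8, 0, 5, 4, 1, 6, 2, 7]
After 6 (swap(4, 0)): [4, 8, 0, 5, 3, 1, 6, 2, 7]
After 7 (swap(8, 3)): [4, 8, 0, 7, 3, 1, 6, 2, 5]
After 8 (swap(0, 1)): [8, 4, 0, 7, 3, 1, 6, 2, 5]
After 9 (rotate_left(4, 6, k=1)): [8, 4, 0, 7, 1, 6, 3, 2, 5]
After 10 (swap(4, 0)): [1, 4, 0, 7, 8, 6, 3, 2, 5]
After 11 (swap(1, 3)): [1, 7, 0, 4, 8, 6, 3, 2, 5]
After 12 (swap(3, 6)): [1, 7, 0, 3, 8, 6, 4, 2, 5]
After 13 (swap(6, 4)): [1, 7, 0, 3, 4, 6, 8, 2, 5]
After 14 (swap(5, 6)): [1, 7, 0, 3, 4, 8, 6, 2, 5]
After 15 (swap(2, 7)): [1, 7, 2, 3, 4, 8, 6, 0, 5]
After 16 (swap(7, 0)): [0, 7, 2, 3, 4, 8, 6, 1, 5]
After 17 (swap(8, 5)): [0, 7, 2, 3, 4, 5, 6, 1, 8]
After 18 (swap(1, 7)): [0, 1, 2, 3, 4, 5, 6, 7, 8]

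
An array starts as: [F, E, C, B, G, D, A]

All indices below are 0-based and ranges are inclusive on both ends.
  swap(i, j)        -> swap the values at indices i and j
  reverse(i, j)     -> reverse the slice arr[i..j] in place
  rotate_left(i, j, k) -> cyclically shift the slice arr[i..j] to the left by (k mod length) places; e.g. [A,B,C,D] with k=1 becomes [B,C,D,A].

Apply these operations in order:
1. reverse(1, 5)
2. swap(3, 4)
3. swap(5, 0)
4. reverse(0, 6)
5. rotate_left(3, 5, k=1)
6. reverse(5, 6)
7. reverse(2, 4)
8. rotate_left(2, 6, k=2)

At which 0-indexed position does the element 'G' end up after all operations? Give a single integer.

After 1 (reverse(1, 5)): [F, D, G, B, C, E, A]
After 2 (swap(3, 4)): [F, D, G, C, B, E, A]
After 3 (swap(5, 0)): [E, D, G, C, B, F, A]
After 4 (reverse(0, 6)): [A, F, B, C, G, D, E]
After 5 (rotate_left(3, 5, k=1)): [A, F, B, G, D, C, E]
After 6 (reverse(5, 6)): [A, F, B, G, D, E, C]
After 7 (reverse(2, 4)): [A, F, D, G, B, E, C]
After 8 (rotate_left(2, 6, k=2)): [A, F, B, E, C, D, G]

Answer: 6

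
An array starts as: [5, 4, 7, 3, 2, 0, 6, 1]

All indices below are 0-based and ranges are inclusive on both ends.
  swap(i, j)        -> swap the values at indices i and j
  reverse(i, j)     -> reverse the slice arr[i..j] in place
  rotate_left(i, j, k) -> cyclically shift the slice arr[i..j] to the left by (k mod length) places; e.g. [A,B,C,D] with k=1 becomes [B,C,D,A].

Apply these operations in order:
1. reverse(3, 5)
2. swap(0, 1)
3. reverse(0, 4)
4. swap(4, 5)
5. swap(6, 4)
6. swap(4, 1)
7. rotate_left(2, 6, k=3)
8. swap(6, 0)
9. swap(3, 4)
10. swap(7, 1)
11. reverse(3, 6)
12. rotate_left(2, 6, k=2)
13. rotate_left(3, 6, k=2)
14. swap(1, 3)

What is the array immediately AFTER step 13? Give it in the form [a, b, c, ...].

After 1 (reverse(3, 5)): [5, 4, 7, 0, 2, 3, 6, 1]
After 2 (swap(0, 1)): [4, 5, 7, 0, 2, 3, 6, 1]
After 3 (reverse(0, 4)): [2, 0, 7, 5, 4, 3, 6, 1]
After 4 (swap(4, 5)): [2, 0, 7, 5, 3, 4, 6, 1]
After 5 (swap(6, 4)): [2, 0, 7, 5, 6, 4, 3, 1]
After 6 (swap(4, 1)): [2, 6, 7, 5, 0, 4, 3, 1]
After 7 (rotate_left(2, 6, k=3)): [2, 6, 4, 3, 7, 5, 0, 1]
After 8 (swap(6, 0)): [0, 6, 4, 3, 7, 5, 2, 1]
After 9 (swap(3, 4)): [0, 6, 4, 7, 3, 5, 2, 1]
After 10 (swap(7, 1)): [0, 1, 4, 7, 3, 5, 2, 6]
After 11 (reverse(3, 6)): [0, 1, 4, 2, 5, 3, 7, 6]
After 12 (rotate_left(2, 6, k=2)): [0, 1, 5, 3, 7, 4, 2, 6]
After 13 (rotate_left(3, 6, k=2)): [0, 1, 5, 4, 2, 3, 7, 6]

Answer: [0, 1, 5, 4, 2, 3, 7, 6]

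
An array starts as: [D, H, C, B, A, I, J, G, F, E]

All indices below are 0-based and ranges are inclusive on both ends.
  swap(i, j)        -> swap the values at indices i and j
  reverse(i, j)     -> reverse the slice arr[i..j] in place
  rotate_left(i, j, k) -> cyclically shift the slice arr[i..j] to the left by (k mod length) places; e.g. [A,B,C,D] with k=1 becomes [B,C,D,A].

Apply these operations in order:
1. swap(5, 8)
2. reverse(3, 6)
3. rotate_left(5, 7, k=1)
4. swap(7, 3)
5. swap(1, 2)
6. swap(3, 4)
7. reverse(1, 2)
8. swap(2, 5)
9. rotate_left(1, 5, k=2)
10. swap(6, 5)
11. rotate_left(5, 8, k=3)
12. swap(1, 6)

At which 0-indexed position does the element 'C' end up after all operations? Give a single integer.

After 1 (swap(5, 8)): [D, H, C, B, A, F, J, G, I, E]
After 2 (reverse(3, 6)): [D, H, C, J, F, A, B, G, I, E]
After 3 (rotate_left(5, 7, k=1)): [D, H, C, J, F, B, G, A, I, E]
After 4 (swap(7, 3)): [D, H, C, A, F, B, G, J, I, E]
After 5 (swap(1, 2)): [D, C, H, A, F, B, G, J, I, E]
After 6 (swap(3, 4)): [D, C, H, F, A, B, G, J, I, E]
After 7 (reverse(1, 2)): [D, H, C, F, A, B, G, J, I, E]
After 8 (swap(2, 5)): [D, H, B, F, A, C, G, J, I, E]
After 9 (rotate_left(1, 5, k=2)): [D, F, A, C, H, B, G, J, I, E]
After 10 (swap(6, 5)): [D, F, A, C, H, G, B, J, I, E]
After 11 (rotate_left(5, 8, k=3)): [D, F, A, C, H, I, G, B, J, E]
After 12 (swap(1, 6)): [D, G, A, C, H, I, F, B, J, E]

Answer: 3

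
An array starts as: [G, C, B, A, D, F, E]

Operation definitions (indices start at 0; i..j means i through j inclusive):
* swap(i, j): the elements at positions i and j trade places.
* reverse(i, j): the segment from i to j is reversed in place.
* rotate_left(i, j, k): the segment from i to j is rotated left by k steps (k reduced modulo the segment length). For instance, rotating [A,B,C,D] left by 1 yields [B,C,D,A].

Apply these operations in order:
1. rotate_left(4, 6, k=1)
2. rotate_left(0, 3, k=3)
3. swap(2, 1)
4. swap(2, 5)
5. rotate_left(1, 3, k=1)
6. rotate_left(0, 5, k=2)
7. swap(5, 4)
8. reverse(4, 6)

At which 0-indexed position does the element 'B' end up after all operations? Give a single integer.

After 1 (rotate_left(4, 6, k=1)): [G, C, B, A, F, E, D]
After 2 (rotate_left(0, 3, k=3)): [A, G, C, B, F, E, D]
After 3 (swap(2, 1)): [A, C, G, B, F, E, D]
After 4 (swap(2, 5)): [A, C, E, B, F, G, D]
After 5 (rotate_left(1, 3, k=1)): [A, E, B, C, F, G, D]
After 6 (rotate_left(0, 5, k=2)): [B, C, F, G, A, E, D]
After 7 (swap(5, 4)): [B, C, F, G, E, A, D]
After 8 (reverse(4, 6)): [B, C, F, G, D, A, E]

Answer: 0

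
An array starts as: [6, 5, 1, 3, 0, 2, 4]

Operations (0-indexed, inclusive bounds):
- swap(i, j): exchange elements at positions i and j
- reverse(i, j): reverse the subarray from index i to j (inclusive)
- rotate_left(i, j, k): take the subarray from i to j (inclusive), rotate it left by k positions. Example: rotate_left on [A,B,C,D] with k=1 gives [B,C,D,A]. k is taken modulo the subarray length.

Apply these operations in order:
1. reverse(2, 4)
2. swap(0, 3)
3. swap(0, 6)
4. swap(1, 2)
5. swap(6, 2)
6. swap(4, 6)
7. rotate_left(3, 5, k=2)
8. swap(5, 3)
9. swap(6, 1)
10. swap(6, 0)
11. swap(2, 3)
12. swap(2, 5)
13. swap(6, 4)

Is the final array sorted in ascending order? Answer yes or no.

After 1 (reverse(2, 4)): [6, 5, 0, 3, 1, 2, 4]
After 2 (swap(0, 3)): [3, 5, 0, 6, 1, 2, 4]
After 3 (swap(0, 6)): [4, 5, 0, 6, 1, 2, 3]
After 4 (swap(1, 2)): [4, 0, 5, 6, 1, 2, 3]
After 5 (swap(6, 2)): [4, 0, 3, 6, 1, 2, 5]
After 6 (swap(4, 6)): [4, 0, 3, 6, 5, 2, 1]
After 7 (rotate_left(3, 5, k=2)): [4, 0, 3, 2, 6, 5, 1]
After 8 (swap(5, 3)): [4, 0, 3, 5, 6, 2, 1]
After 9 (swap(6, 1)): [4, 1, 3, 5, 6, 2, 0]
After 10 (swap(6, 0)): [0, 1, 3, 5, 6, 2, 4]
After 11 (swap(2, 3)): [0, 1, 5, 3, 6, 2, 4]
After 12 (swap(2, 5)): [0, 1, 2, 3, 6, 5, 4]
After 13 (swap(6, 4)): [0, 1, 2, 3, 4, 5, 6]

Answer: yes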